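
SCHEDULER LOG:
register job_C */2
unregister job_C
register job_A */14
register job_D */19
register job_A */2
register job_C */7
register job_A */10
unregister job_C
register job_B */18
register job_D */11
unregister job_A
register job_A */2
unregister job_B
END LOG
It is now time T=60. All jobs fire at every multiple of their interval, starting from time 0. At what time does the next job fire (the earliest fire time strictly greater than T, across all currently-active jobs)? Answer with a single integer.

Answer: 62

Derivation:
Op 1: register job_C */2 -> active={job_C:*/2}
Op 2: unregister job_C -> active={}
Op 3: register job_A */14 -> active={job_A:*/14}
Op 4: register job_D */19 -> active={job_A:*/14, job_D:*/19}
Op 5: register job_A */2 -> active={job_A:*/2, job_D:*/19}
Op 6: register job_C */7 -> active={job_A:*/2, job_C:*/7, job_D:*/19}
Op 7: register job_A */10 -> active={job_A:*/10, job_C:*/7, job_D:*/19}
Op 8: unregister job_C -> active={job_A:*/10, job_D:*/19}
Op 9: register job_B */18 -> active={job_A:*/10, job_B:*/18, job_D:*/19}
Op 10: register job_D */11 -> active={job_A:*/10, job_B:*/18, job_D:*/11}
Op 11: unregister job_A -> active={job_B:*/18, job_D:*/11}
Op 12: register job_A */2 -> active={job_A:*/2, job_B:*/18, job_D:*/11}
Op 13: unregister job_B -> active={job_A:*/2, job_D:*/11}
  job_A: interval 2, next fire after T=60 is 62
  job_D: interval 11, next fire after T=60 is 66
Earliest fire time = 62 (job job_A)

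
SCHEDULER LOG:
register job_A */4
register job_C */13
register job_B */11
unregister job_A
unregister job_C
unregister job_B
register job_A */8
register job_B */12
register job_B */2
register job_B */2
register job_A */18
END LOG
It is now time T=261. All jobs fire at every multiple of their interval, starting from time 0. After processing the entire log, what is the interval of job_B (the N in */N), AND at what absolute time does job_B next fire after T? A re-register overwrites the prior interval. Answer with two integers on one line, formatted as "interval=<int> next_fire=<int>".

Answer: interval=2 next_fire=262

Derivation:
Op 1: register job_A */4 -> active={job_A:*/4}
Op 2: register job_C */13 -> active={job_A:*/4, job_C:*/13}
Op 3: register job_B */11 -> active={job_A:*/4, job_B:*/11, job_C:*/13}
Op 4: unregister job_A -> active={job_B:*/11, job_C:*/13}
Op 5: unregister job_C -> active={job_B:*/11}
Op 6: unregister job_B -> active={}
Op 7: register job_A */8 -> active={job_A:*/8}
Op 8: register job_B */12 -> active={job_A:*/8, job_B:*/12}
Op 9: register job_B */2 -> active={job_A:*/8, job_B:*/2}
Op 10: register job_B */2 -> active={job_A:*/8, job_B:*/2}
Op 11: register job_A */18 -> active={job_A:*/18, job_B:*/2}
Final interval of job_B = 2
Next fire of job_B after T=261: (261//2+1)*2 = 262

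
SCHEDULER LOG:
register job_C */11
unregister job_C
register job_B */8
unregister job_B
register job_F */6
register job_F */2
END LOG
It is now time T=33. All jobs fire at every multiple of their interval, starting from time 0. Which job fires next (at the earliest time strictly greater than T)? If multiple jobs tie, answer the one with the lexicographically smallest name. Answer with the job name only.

Op 1: register job_C */11 -> active={job_C:*/11}
Op 2: unregister job_C -> active={}
Op 3: register job_B */8 -> active={job_B:*/8}
Op 4: unregister job_B -> active={}
Op 5: register job_F */6 -> active={job_F:*/6}
Op 6: register job_F */2 -> active={job_F:*/2}
  job_F: interval 2, next fire after T=33 is 34
Earliest = 34, winner (lex tiebreak) = job_F

Answer: job_F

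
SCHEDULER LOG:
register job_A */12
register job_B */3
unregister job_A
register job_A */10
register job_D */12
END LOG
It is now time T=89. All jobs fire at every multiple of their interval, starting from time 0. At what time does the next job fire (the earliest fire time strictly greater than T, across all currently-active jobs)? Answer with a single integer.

Answer: 90

Derivation:
Op 1: register job_A */12 -> active={job_A:*/12}
Op 2: register job_B */3 -> active={job_A:*/12, job_B:*/3}
Op 3: unregister job_A -> active={job_B:*/3}
Op 4: register job_A */10 -> active={job_A:*/10, job_B:*/3}
Op 5: register job_D */12 -> active={job_A:*/10, job_B:*/3, job_D:*/12}
  job_A: interval 10, next fire after T=89 is 90
  job_B: interval 3, next fire after T=89 is 90
  job_D: interval 12, next fire after T=89 is 96
Earliest fire time = 90 (job job_A)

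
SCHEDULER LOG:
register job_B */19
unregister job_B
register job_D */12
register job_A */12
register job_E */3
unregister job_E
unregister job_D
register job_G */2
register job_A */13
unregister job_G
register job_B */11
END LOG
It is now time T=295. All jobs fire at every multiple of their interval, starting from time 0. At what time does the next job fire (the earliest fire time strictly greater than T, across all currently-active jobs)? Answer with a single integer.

Op 1: register job_B */19 -> active={job_B:*/19}
Op 2: unregister job_B -> active={}
Op 3: register job_D */12 -> active={job_D:*/12}
Op 4: register job_A */12 -> active={job_A:*/12, job_D:*/12}
Op 5: register job_E */3 -> active={job_A:*/12, job_D:*/12, job_E:*/3}
Op 6: unregister job_E -> active={job_A:*/12, job_D:*/12}
Op 7: unregister job_D -> active={job_A:*/12}
Op 8: register job_G */2 -> active={job_A:*/12, job_G:*/2}
Op 9: register job_A */13 -> active={job_A:*/13, job_G:*/2}
Op 10: unregister job_G -> active={job_A:*/13}
Op 11: register job_B */11 -> active={job_A:*/13, job_B:*/11}
  job_A: interval 13, next fire after T=295 is 299
  job_B: interval 11, next fire after T=295 is 297
Earliest fire time = 297 (job job_B)

Answer: 297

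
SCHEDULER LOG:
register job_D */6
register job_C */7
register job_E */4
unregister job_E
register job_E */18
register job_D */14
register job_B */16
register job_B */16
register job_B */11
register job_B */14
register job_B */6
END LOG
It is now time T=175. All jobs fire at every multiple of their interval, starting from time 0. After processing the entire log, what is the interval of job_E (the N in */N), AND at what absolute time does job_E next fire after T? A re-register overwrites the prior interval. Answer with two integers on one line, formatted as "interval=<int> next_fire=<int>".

Op 1: register job_D */6 -> active={job_D:*/6}
Op 2: register job_C */7 -> active={job_C:*/7, job_D:*/6}
Op 3: register job_E */4 -> active={job_C:*/7, job_D:*/6, job_E:*/4}
Op 4: unregister job_E -> active={job_C:*/7, job_D:*/6}
Op 5: register job_E */18 -> active={job_C:*/7, job_D:*/6, job_E:*/18}
Op 6: register job_D */14 -> active={job_C:*/7, job_D:*/14, job_E:*/18}
Op 7: register job_B */16 -> active={job_B:*/16, job_C:*/7, job_D:*/14, job_E:*/18}
Op 8: register job_B */16 -> active={job_B:*/16, job_C:*/7, job_D:*/14, job_E:*/18}
Op 9: register job_B */11 -> active={job_B:*/11, job_C:*/7, job_D:*/14, job_E:*/18}
Op 10: register job_B */14 -> active={job_B:*/14, job_C:*/7, job_D:*/14, job_E:*/18}
Op 11: register job_B */6 -> active={job_B:*/6, job_C:*/7, job_D:*/14, job_E:*/18}
Final interval of job_E = 18
Next fire of job_E after T=175: (175//18+1)*18 = 180

Answer: interval=18 next_fire=180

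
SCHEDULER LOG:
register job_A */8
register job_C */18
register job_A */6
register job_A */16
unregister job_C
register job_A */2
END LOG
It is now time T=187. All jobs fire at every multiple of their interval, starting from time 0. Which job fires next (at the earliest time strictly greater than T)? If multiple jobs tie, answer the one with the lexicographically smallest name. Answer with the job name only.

Answer: job_A

Derivation:
Op 1: register job_A */8 -> active={job_A:*/8}
Op 2: register job_C */18 -> active={job_A:*/8, job_C:*/18}
Op 3: register job_A */6 -> active={job_A:*/6, job_C:*/18}
Op 4: register job_A */16 -> active={job_A:*/16, job_C:*/18}
Op 5: unregister job_C -> active={job_A:*/16}
Op 6: register job_A */2 -> active={job_A:*/2}
  job_A: interval 2, next fire after T=187 is 188
Earliest = 188, winner (lex tiebreak) = job_A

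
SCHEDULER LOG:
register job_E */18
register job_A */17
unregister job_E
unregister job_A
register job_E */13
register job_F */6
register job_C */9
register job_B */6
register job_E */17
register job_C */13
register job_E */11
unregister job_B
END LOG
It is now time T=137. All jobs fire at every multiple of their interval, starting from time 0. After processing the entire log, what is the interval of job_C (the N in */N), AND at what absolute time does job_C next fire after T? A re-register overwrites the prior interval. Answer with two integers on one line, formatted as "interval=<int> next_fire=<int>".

Answer: interval=13 next_fire=143

Derivation:
Op 1: register job_E */18 -> active={job_E:*/18}
Op 2: register job_A */17 -> active={job_A:*/17, job_E:*/18}
Op 3: unregister job_E -> active={job_A:*/17}
Op 4: unregister job_A -> active={}
Op 5: register job_E */13 -> active={job_E:*/13}
Op 6: register job_F */6 -> active={job_E:*/13, job_F:*/6}
Op 7: register job_C */9 -> active={job_C:*/9, job_E:*/13, job_F:*/6}
Op 8: register job_B */6 -> active={job_B:*/6, job_C:*/9, job_E:*/13, job_F:*/6}
Op 9: register job_E */17 -> active={job_B:*/6, job_C:*/9, job_E:*/17, job_F:*/6}
Op 10: register job_C */13 -> active={job_B:*/6, job_C:*/13, job_E:*/17, job_F:*/6}
Op 11: register job_E */11 -> active={job_B:*/6, job_C:*/13, job_E:*/11, job_F:*/6}
Op 12: unregister job_B -> active={job_C:*/13, job_E:*/11, job_F:*/6}
Final interval of job_C = 13
Next fire of job_C after T=137: (137//13+1)*13 = 143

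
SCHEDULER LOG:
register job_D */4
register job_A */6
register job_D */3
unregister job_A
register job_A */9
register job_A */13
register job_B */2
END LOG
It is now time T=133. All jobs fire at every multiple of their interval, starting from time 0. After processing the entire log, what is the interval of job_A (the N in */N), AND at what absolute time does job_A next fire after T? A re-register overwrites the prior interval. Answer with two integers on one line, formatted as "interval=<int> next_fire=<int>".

Op 1: register job_D */4 -> active={job_D:*/4}
Op 2: register job_A */6 -> active={job_A:*/6, job_D:*/4}
Op 3: register job_D */3 -> active={job_A:*/6, job_D:*/3}
Op 4: unregister job_A -> active={job_D:*/3}
Op 5: register job_A */9 -> active={job_A:*/9, job_D:*/3}
Op 6: register job_A */13 -> active={job_A:*/13, job_D:*/3}
Op 7: register job_B */2 -> active={job_A:*/13, job_B:*/2, job_D:*/3}
Final interval of job_A = 13
Next fire of job_A after T=133: (133//13+1)*13 = 143

Answer: interval=13 next_fire=143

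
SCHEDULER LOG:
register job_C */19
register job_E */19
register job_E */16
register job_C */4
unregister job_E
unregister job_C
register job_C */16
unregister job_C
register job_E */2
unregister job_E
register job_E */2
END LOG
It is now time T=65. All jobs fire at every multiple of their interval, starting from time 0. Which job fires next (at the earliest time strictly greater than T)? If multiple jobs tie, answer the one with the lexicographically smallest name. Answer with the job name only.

Op 1: register job_C */19 -> active={job_C:*/19}
Op 2: register job_E */19 -> active={job_C:*/19, job_E:*/19}
Op 3: register job_E */16 -> active={job_C:*/19, job_E:*/16}
Op 4: register job_C */4 -> active={job_C:*/4, job_E:*/16}
Op 5: unregister job_E -> active={job_C:*/4}
Op 6: unregister job_C -> active={}
Op 7: register job_C */16 -> active={job_C:*/16}
Op 8: unregister job_C -> active={}
Op 9: register job_E */2 -> active={job_E:*/2}
Op 10: unregister job_E -> active={}
Op 11: register job_E */2 -> active={job_E:*/2}
  job_E: interval 2, next fire after T=65 is 66
Earliest = 66, winner (lex tiebreak) = job_E

Answer: job_E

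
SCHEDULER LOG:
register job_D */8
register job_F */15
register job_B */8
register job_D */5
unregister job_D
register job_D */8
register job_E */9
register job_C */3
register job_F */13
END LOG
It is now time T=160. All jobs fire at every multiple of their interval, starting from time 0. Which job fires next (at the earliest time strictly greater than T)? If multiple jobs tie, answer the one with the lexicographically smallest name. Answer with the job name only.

Answer: job_C

Derivation:
Op 1: register job_D */8 -> active={job_D:*/8}
Op 2: register job_F */15 -> active={job_D:*/8, job_F:*/15}
Op 3: register job_B */8 -> active={job_B:*/8, job_D:*/8, job_F:*/15}
Op 4: register job_D */5 -> active={job_B:*/8, job_D:*/5, job_F:*/15}
Op 5: unregister job_D -> active={job_B:*/8, job_F:*/15}
Op 6: register job_D */8 -> active={job_B:*/8, job_D:*/8, job_F:*/15}
Op 7: register job_E */9 -> active={job_B:*/8, job_D:*/8, job_E:*/9, job_F:*/15}
Op 8: register job_C */3 -> active={job_B:*/8, job_C:*/3, job_D:*/8, job_E:*/9, job_F:*/15}
Op 9: register job_F */13 -> active={job_B:*/8, job_C:*/3, job_D:*/8, job_E:*/9, job_F:*/13}
  job_B: interval 8, next fire after T=160 is 168
  job_C: interval 3, next fire after T=160 is 162
  job_D: interval 8, next fire after T=160 is 168
  job_E: interval 9, next fire after T=160 is 162
  job_F: interval 13, next fire after T=160 is 169
Earliest = 162, winner (lex tiebreak) = job_C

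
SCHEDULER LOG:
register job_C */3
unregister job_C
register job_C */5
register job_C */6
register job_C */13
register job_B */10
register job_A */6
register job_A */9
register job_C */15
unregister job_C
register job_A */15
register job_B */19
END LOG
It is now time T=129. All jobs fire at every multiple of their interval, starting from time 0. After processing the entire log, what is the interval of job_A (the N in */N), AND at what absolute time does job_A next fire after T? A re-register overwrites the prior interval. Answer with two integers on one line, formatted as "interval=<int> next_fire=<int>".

Answer: interval=15 next_fire=135

Derivation:
Op 1: register job_C */3 -> active={job_C:*/3}
Op 2: unregister job_C -> active={}
Op 3: register job_C */5 -> active={job_C:*/5}
Op 4: register job_C */6 -> active={job_C:*/6}
Op 5: register job_C */13 -> active={job_C:*/13}
Op 6: register job_B */10 -> active={job_B:*/10, job_C:*/13}
Op 7: register job_A */6 -> active={job_A:*/6, job_B:*/10, job_C:*/13}
Op 8: register job_A */9 -> active={job_A:*/9, job_B:*/10, job_C:*/13}
Op 9: register job_C */15 -> active={job_A:*/9, job_B:*/10, job_C:*/15}
Op 10: unregister job_C -> active={job_A:*/9, job_B:*/10}
Op 11: register job_A */15 -> active={job_A:*/15, job_B:*/10}
Op 12: register job_B */19 -> active={job_A:*/15, job_B:*/19}
Final interval of job_A = 15
Next fire of job_A after T=129: (129//15+1)*15 = 135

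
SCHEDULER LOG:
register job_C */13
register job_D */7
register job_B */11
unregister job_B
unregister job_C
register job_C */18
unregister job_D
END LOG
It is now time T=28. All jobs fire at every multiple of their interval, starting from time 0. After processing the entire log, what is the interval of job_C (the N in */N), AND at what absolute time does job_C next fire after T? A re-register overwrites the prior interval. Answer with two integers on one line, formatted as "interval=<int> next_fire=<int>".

Answer: interval=18 next_fire=36

Derivation:
Op 1: register job_C */13 -> active={job_C:*/13}
Op 2: register job_D */7 -> active={job_C:*/13, job_D:*/7}
Op 3: register job_B */11 -> active={job_B:*/11, job_C:*/13, job_D:*/7}
Op 4: unregister job_B -> active={job_C:*/13, job_D:*/7}
Op 5: unregister job_C -> active={job_D:*/7}
Op 6: register job_C */18 -> active={job_C:*/18, job_D:*/7}
Op 7: unregister job_D -> active={job_C:*/18}
Final interval of job_C = 18
Next fire of job_C after T=28: (28//18+1)*18 = 36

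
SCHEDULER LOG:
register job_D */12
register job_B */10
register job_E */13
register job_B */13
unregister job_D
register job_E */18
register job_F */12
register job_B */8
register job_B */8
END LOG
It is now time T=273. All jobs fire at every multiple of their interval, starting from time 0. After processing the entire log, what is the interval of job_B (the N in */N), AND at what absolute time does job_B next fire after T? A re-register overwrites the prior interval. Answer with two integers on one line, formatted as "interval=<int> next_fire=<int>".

Answer: interval=8 next_fire=280

Derivation:
Op 1: register job_D */12 -> active={job_D:*/12}
Op 2: register job_B */10 -> active={job_B:*/10, job_D:*/12}
Op 3: register job_E */13 -> active={job_B:*/10, job_D:*/12, job_E:*/13}
Op 4: register job_B */13 -> active={job_B:*/13, job_D:*/12, job_E:*/13}
Op 5: unregister job_D -> active={job_B:*/13, job_E:*/13}
Op 6: register job_E */18 -> active={job_B:*/13, job_E:*/18}
Op 7: register job_F */12 -> active={job_B:*/13, job_E:*/18, job_F:*/12}
Op 8: register job_B */8 -> active={job_B:*/8, job_E:*/18, job_F:*/12}
Op 9: register job_B */8 -> active={job_B:*/8, job_E:*/18, job_F:*/12}
Final interval of job_B = 8
Next fire of job_B after T=273: (273//8+1)*8 = 280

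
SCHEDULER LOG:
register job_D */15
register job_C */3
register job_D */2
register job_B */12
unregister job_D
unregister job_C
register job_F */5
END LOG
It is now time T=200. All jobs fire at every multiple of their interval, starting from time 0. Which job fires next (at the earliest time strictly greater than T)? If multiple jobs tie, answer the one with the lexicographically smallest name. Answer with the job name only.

Op 1: register job_D */15 -> active={job_D:*/15}
Op 2: register job_C */3 -> active={job_C:*/3, job_D:*/15}
Op 3: register job_D */2 -> active={job_C:*/3, job_D:*/2}
Op 4: register job_B */12 -> active={job_B:*/12, job_C:*/3, job_D:*/2}
Op 5: unregister job_D -> active={job_B:*/12, job_C:*/3}
Op 6: unregister job_C -> active={job_B:*/12}
Op 7: register job_F */5 -> active={job_B:*/12, job_F:*/5}
  job_B: interval 12, next fire after T=200 is 204
  job_F: interval 5, next fire after T=200 is 205
Earliest = 204, winner (lex tiebreak) = job_B

Answer: job_B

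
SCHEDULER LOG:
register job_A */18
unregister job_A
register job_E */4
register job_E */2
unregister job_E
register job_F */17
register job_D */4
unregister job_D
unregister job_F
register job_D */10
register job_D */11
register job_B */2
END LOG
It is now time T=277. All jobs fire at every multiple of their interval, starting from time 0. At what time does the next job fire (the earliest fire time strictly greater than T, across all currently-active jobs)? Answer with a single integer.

Answer: 278

Derivation:
Op 1: register job_A */18 -> active={job_A:*/18}
Op 2: unregister job_A -> active={}
Op 3: register job_E */4 -> active={job_E:*/4}
Op 4: register job_E */2 -> active={job_E:*/2}
Op 5: unregister job_E -> active={}
Op 6: register job_F */17 -> active={job_F:*/17}
Op 7: register job_D */4 -> active={job_D:*/4, job_F:*/17}
Op 8: unregister job_D -> active={job_F:*/17}
Op 9: unregister job_F -> active={}
Op 10: register job_D */10 -> active={job_D:*/10}
Op 11: register job_D */11 -> active={job_D:*/11}
Op 12: register job_B */2 -> active={job_B:*/2, job_D:*/11}
  job_B: interval 2, next fire after T=277 is 278
  job_D: interval 11, next fire after T=277 is 286
Earliest fire time = 278 (job job_B)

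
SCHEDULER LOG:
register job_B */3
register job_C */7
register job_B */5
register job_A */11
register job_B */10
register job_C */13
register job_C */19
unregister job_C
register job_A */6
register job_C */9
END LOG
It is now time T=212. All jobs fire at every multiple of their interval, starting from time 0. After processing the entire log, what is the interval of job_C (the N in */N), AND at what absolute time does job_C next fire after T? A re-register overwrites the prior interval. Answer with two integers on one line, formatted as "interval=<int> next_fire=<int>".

Answer: interval=9 next_fire=216

Derivation:
Op 1: register job_B */3 -> active={job_B:*/3}
Op 2: register job_C */7 -> active={job_B:*/3, job_C:*/7}
Op 3: register job_B */5 -> active={job_B:*/5, job_C:*/7}
Op 4: register job_A */11 -> active={job_A:*/11, job_B:*/5, job_C:*/7}
Op 5: register job_B */10 -> active={job_A:*/11, job_B:*/10, job_C:*/7}
Op 6: register job_C */13 -> active={job_A:*/11, job_B:*/10, job_C:*/13}
Op 7: register job_C */19 -> active={job_A:*/11, job_B:*/10, job_C:*/19}
Op 8: unregister job_C -> active={job_A:*/11, job_B:*/10}
Op 9: register job_A */6 -> active={job_A:*/6, job_B:*/10}
Op 10: register job_C */9 -> active={job_A:*/6, job_B:*/10, job_C:*/9}
Final interval of job_C = 9
Next fire of job_C after T=212: (212//9+1)*9 = 216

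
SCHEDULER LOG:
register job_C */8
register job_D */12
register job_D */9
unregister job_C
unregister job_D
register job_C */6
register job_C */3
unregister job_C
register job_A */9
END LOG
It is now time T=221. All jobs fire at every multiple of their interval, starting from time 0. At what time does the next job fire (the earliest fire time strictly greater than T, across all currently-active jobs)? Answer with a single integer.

Op 1: register job_C */8 -> active={job_C:*/8}
Op 2: register job_D */12 -> active={job_C:*/8, job_D:*/12}
Op 3: register job_D */9 -> active={job_C:*/8, job_D:*/9}
Op 4: unregister job_C -> active={job_D:*/9}
Op 5: unregister job_D -> active={}
Op 6: register job_C */6 -> active={job_C:*/6}
Op 7: register job_C */3 -> active={job_C:*/3}
Op 8: unregister job_C -> active={}
Op 9: register job_A */9 -> active={job_A:*/9}
  job_A: interval 9, next fire after T=221 is 225
Earliest fire time = 225 (job job_A)

Answer: 225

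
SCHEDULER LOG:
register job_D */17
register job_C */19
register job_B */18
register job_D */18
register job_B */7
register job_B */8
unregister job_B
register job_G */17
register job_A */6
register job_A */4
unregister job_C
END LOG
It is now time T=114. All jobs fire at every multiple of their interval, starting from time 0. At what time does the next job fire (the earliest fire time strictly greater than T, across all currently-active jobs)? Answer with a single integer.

Answer: 116

Derivation:
Op 1: register job_D */17 -> active={job_D:*/17}
Op 2: register job_C */19 -> active={job_C:*/19, job_D:*/17}
Op 3: register job_B */18 -> active={job_B:*/18, job_C:*/19, job_D:*/17}
Op 4: register job_D */18 -> active={job_B:*/18, job_C:*/19, job_D:*/18}
Op 5: register job_B */7 -> active={job_B:*/7, job_C:*/19, job_D:*/18}
Op 6: register job_B */8 -> active={job_B:*/8, job_C:*/19, job_D:*/18}
Op 7: unregister job_B -> active={job_C:*/19, job_D:*/18}
Op 8: register job_G */17 -> active={job_C:*/19, job_D:*/18, job_G:*/17}
Op 9: register job_A */6 -> active={job_A:*/6, job_C:*/19, job_D:*/18, job_G:*/17}
Op 10: register job_A */4 -> active={job_A:*/4, job_C:*/19, job_D:*/18, job_G:*/17}
Op 11: unregister job_C -> active={job_A:*/4, job_D:*/18, job_G:*/17}
  job_A: interval 4, next fire after T=114 is 116
  job_D: interval 18, next fire after T=114 is 126
  job_G: interval 17, next fire after T=114 is 119
Earliest fire time = 116 (job job_A)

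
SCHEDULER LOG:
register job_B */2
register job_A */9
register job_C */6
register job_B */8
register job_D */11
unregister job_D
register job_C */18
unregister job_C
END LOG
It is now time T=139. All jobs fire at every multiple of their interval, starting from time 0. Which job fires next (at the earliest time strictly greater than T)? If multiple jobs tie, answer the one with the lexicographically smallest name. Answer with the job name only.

Answer: job_A

Derivation:
Op 1: register job_B */2 -> active={job_B:*/2}
Op 2: register job_A */9 -> active={job_A:*/9, job_B:*/2}
Op 3: register job_C */6 -> active={job_A:*/9, job_B:*/2, job_C:*/6}
Op 4: register job_B */8 -> active={job_A:*/9, job_B:*/8, job_C:*/6}
Op 5: register job_D */11 -> active={job_A:*/9, job_B:*/8, job_C:*/6, job_D:*/11}
Op 6: unregister job_D -> active={job_A:*/9, job_B:*/8, job_C:*/6}
Op 7: register job_C */18 -> active={job_A:*/9, job_B:*/8, job_C:*/18}
Op 8: unregister job_C -> active={job_A:*/9, job_B:*/8}
  job_A: interval 9, next fire after T=139 is 144
  job_B: interval 8, next fire after T=139 is 144
Earliest = 144, winner (lex tiebreak) = job_A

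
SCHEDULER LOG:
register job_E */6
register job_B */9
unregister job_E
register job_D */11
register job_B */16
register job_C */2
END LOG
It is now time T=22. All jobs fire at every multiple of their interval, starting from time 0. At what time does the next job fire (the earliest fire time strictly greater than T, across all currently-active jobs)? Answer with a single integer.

Answer: 24

Derivation:
Op 1: register job_E */6 -> active={job_E:*/6}
Op 2: register job_B */9 -> active={job_B:*/9, job_E:*/6}
Op 3: unregister job_E -> active={job_B:*/9}
Op 4: register job_D */11 -> active={job_B:*/9, job_D:*/11}
Op 5: register job_B */16 -> active={job_B:*/16, job_D:*/11}
Op 6: register job_C */2 -> active={job_B:*/16, job_C:*/2, job_D:*/11}
  job_B: interval 16, next fire after T=22 is 32
  job_C: interval 2, next fire after T=22 is 24
  job_D: interval 11, next fire after T=22 is 33
Earliest fire time = 24 (job job_C)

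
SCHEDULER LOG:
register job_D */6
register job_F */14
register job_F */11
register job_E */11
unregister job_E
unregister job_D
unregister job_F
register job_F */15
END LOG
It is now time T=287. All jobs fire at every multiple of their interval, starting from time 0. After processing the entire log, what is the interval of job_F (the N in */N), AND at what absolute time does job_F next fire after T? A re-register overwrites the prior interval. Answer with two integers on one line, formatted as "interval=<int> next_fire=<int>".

Op 1: register job_D */6 -> active={job_D:*/6}
Op 2: register job_F */14 -> active={job_D:*/6, job_F:*/14}
Op 3: register job_F */11 -> active={job_D:*/6, job_F:*/11}
Op 4: register job_E */11 -> active={job_D:*/6, job_E:*/11, job_F:*/11}
Op 5: unregister job_E -> active={job_D:*/6, job_F:*/11}
Op 6: unregister job_D -> active={job_F:*/11}
Op 7: unregister job_F -> active={}
Op 8: register job_F */15 -> active={job_F:*/15}
Final interval of job_F = 15
Next fire of job_F after T=287: (287//15+1)*15 = 300

Answer: interval=15 next_fire=300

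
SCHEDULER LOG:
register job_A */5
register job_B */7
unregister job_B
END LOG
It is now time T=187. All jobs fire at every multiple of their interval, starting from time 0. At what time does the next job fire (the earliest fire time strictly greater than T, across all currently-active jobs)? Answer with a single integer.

Answer: 190

Derivation:
Op 1: register job_A */5 -> active={job_A:*/5}
Op 2: register job_B */7 -> active={job_A:*/5, job_B:*/7}
Op 3: unregister job_B -> active={job_A:*/5}
  job_A: interval 5, next fire after T=187 is 190
Earliest fire time = 190 (job job_A)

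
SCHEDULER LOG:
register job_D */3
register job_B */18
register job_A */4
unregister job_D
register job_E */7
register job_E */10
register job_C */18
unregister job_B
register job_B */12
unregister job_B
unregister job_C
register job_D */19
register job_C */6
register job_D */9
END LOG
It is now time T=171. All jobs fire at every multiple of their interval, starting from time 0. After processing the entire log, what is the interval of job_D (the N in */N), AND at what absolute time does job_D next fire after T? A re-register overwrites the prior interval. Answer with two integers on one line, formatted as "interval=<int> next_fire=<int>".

Answer: interval=9 next_fire=180

Derivation:
Op 1: register job_D */3 -> active={job_D:*/3}
Op 2: register job_B */18 -> active={job_B:*/18, job_D:*/3}
Op 3: register job_A */4 -> active={job_A:*/4, job_B:*/18, job_D:*/3}
Op 4: unregister job_D -> active={job_A:*/4, job_B:*/18}
Op 5: register job_E */7 -> active={job_A:*/4, job_B:*/18, job_E:*/7}
Op 6: register job_E */10 -> active={job_A:*/4, job_B:*/18, job_E:*/10}
Op 7: register job_C */18 -> active={job_A:*/4, job_B:*/18, job_C:*/18, job_E:*/10}
Op 8: unregister job_B -> active={job_A:*/4, job_C:*/18, job_E:*/10}
Op 9: register job_B */12 -> active={job_A:*/4, job_B:*/12, job_C:*/18, job_E:*/10}
Op 10: unregister job_B -> active={job_A:*/4, job_C:*/18, job_E:*/10}
Op 11: unregister job_C -> active={job_A:*/4, job_E:*/10}
Op 12: register job_D */19 -> active={job_A:*/4, job_D:*/19, job_E:*/10}
Op 13: register job_C */6 -> active={job_A:*/4, job_C:*/6, job_D:*/19, job_E:*/10}
Op 14: register job_D */9 -> active={job_A:*/4, job_C:*/6, job_D:*/9, job_E:*/10}
Final interval of job_D = 9
Next fire of job_D after T=171: (171//9+1)*9 = 180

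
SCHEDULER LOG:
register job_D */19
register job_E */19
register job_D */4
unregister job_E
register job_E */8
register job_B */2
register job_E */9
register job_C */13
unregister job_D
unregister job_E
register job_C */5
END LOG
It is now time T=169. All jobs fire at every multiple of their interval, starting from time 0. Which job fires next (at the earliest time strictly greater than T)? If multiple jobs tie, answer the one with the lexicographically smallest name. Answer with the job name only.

Op 1: register job_D */19 -> active={job_D:*/19}
Op 2: register job_E */19 -> active={job_D:*/19, job_E:*/19}
Op 3: register job_D */4 -> active={job_D:*/4, job_E:*/19}
Op 4: unregister job_E -> active={job_D:*/4}
Op 5: register job_E */8 -> active={job_D:*/4, job_E:*/8}
Op 6: register job_B */2 -> active={job_B:*/2, job_D:*/4, job_E:*/8}
Op 7: register job_E */9 -> active={job_B:*/2, job_D:*/4, job_E:*/9}
Op 8: register job_C */13 -> active={job_B:*/2, job_C:*/13, job_D:*/4, job_E:*/9}
Op 9: unregister job_D -> active={job_B:*/2, job_C:*/13, job_E:*/9}
Op 10: unregister job_E -> active={job_B:*/2, job_C:*/13}
Op 11: register job_C */5 -> active={job_B:*/2, job_C:*/5}
  job_B: interval 2, next fire after T=169 is 170
  job_C: interval 5, next fire after T=169 is 170
Earliest = 170, winner (lex tiebreak) = job_B

Answer: job_B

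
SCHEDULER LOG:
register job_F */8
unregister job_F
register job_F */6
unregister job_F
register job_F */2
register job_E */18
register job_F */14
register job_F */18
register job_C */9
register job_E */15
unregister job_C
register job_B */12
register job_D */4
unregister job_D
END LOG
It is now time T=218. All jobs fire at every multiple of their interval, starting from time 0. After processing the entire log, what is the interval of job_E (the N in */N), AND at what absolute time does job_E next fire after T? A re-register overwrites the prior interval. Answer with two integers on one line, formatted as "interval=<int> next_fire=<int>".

Op 1: register job_F */8 -> active={job_F:*/8}
Op 2: unregister job_F -> active={}
Op 3: register job_F */6 -> active={job_F:*/6}
Op 4: unregister job_F -> active={}
Op 5: register job_F */2 -> active={job_F:*/2}
Op 6: register job_E */18 -> active={job_E:*/18, job_F:*/2}
Op 7: register job_F */14 -> active={job_E:*/18, job_F:*/14}
Op 8: register job_F */18 -> active={job_E:*/18, job_F:*/18}
Op 9: register job_C */9 -> active={job_C:*/9, job_E:*/18, job_F:*/18}
Op 10: register job_E */15 -> active={job_C:*/9, job_E:*/15, job_F:*/18}
Op 11: unregister job_C -> active={job_E:*/15, job_F:*/18}
Op 12: register job_B */12 -> active={job_B:*/12, job_E:*/15, job_F:*/18}
Op 13: register job_D */4 -> active={job_B:*/12, job_D:*/4, job_E:*/15, job_F:*/18}
Op 14: unregister job_D -> active={job_B:*/12, job_E:*/15, job_F:*/18}
Final interval of job_E = 15
Next fire of job_E after T=218: (218//15+1)*15 = 225

Answer: interval=15 next_fire=225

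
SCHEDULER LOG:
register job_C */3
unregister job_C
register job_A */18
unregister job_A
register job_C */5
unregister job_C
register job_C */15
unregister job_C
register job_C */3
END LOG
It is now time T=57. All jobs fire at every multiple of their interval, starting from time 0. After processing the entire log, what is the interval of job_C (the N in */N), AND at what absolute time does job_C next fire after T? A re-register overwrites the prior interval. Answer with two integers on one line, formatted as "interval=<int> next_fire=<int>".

Answer: interval=3 next_fire=60

Derivation:
Op 1: register job_C */3 -> active={job_C:*/3}
Op 2: unregister job_C -> active={}
Op 3: register job_A */18 -> active={job_A:*/18}
Op 4: unregister job_A -> active={}
Op 5: register job_C */5 -> active={job_C:*/5}
Op 6: unregister job_C -> active={}
Op 7: register job_C */15 -> active={job_C:*/15}
Op 8: unregister job_C -> active={}
Op 9: register job_C */3 -> active={job_C:*/3}
Final interval of job_C = 3
Next fire of job_C after T=57: (57//3+1)*3 = 60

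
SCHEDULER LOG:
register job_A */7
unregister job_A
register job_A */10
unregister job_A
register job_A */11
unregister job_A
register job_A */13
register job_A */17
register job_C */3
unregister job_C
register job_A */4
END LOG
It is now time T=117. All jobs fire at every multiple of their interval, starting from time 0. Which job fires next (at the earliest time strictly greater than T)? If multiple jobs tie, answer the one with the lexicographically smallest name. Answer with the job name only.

Op 1: register job_A */7 -> active={job_A:*/7}
Op 2: unregister job_A -> active={}
Op 3: register job_A */10 -> active={job_A:*/10}
Op 4: unregister job_A -> active={}
Op 5: register job_A */11 -> active={job_A:*/11}
Op 6: unregister job_A -> active={}
Op 7: register job_A */13 -> active={job_A:*/13}
Op 8: register job_A */17 -> active={job_A:*/17}
Op 9: register job_C */3 -> active={job_A:*/17, job_C:*/3}
Op 10: unregister job_C -> active={job_A:*/17}
Op 11: register job_A */4 -> active={job_A:*/4}
  job_A: interval 4, next fire after T=117 is 120
Earliest = 120, winner (lex tiebreak) = job_A

Answer: job_A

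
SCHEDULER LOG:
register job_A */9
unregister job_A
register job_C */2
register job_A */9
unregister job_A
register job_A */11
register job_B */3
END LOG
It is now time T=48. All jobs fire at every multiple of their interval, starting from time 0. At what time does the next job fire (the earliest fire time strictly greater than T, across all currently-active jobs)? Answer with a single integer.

Answer: 50

Derivation:
Op 1: register job_A */9 -> active={job_A:*/9}
Op 2: unregister job_A -> active={}
Op 3: register job_C */2 -> active={job_C:*/2}
Op 4: register job_A */9 -> active={job_A:*/9, job_C:*/2}
Op 5: unregister job_A -> active={job_C:*/2}
Op 6: register job_A */11 -> active={job_A:*/11, job_C:*/2}
Op 7: register job_B */3 -> active={job_A:*/11, job_B:*/3, job_C:*/2}
  job_A: interval 11, next fire after T=48 is 55
  job_B: interval 3, next fire after T=48 is 51
  job_C: interval 2, next fire after T=48 is 50
Earliest fire time = 50 (job job_C)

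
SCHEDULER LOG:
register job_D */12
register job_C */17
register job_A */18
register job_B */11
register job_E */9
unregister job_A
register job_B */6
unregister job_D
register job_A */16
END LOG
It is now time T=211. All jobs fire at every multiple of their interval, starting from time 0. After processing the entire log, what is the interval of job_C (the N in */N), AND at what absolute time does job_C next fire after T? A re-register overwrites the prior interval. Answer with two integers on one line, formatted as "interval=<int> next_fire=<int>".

Op 1: register job_D */12 -> active={job_D:*/12}
Op 2: register job_C */17 -> active={job_C:*/17, job_D:*/12}
Op 3: register job_A */18 -> active={job_A:*/18, job_C:*/17, job_D:*/12}
Op 4: register job_B */11 -> active={job_A:*/18, job_B:*/11, job_C:*/17, job_D:*/12}
Op 5: register job_E */9 -> active={job_A:*/18, job_B:*/11, job_C:*/17, job_D:*/12, job_E:*/9}
Op 6: unregister job_A -> active={job_B:*/11, job_C:*/17, job_D:*/12, job_E:*/9}
Op 7: register job_B */6 -> active={job_B:*/6, job_C:*/17, job_D:*/12, job_E:*/9}
Op 8: unregister job_D -> active={job_B:*/6, job_C:*/17, job_E:*/9}
Op 9: register job_A */16 -> active={job_A:*/16, job_B:*/6, job_C:*/17, job_E:*/9}
Final interval of job_C = 17
Next fire of job_C after T=211: (211//17+1)*17 = 221

Answer: interval=17 next_fire=221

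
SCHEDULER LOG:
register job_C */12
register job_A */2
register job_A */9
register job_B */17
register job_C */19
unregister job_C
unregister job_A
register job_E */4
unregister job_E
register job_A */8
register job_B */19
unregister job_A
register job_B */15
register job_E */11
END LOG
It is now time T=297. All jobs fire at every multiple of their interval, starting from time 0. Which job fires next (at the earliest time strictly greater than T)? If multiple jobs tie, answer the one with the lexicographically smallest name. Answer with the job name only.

Answer: job_B

Derivation:
Op 1: register job_C */12 -> active={job_C:*/12}
Op 2: register job_A */2 -> active={job_A:*/2, job_C:*/12}
Op 3: register job_A */9 -> active={job_A:*/9, job_C:*/12}
Op 4: register job_B */17 -> active={job_A:*/9, job_B:*/17, job_C:*/12}
Op 5: register job_C */19 -> active={job_A:*/9, job_B:*/17, job_C:*/19}
Op 6: unregister job_C -> active={job_A:*/9, job_B:*/17}
Op 7: unregister job_A -> active={job_B:*/17}
Op 8: register job_E */4 -> active={job_B:*/17, job_E:*/4}
Op 9: unregister job_E -> active={job_B:*/17}
Op 10: register job_A */8 -> active={job_A:*/8, job_B:*/17}
Op 11: register job_B */19 -> active={job_A:*/8, job_B:*/19}
Op 12: unregister job_A -> active={job_B:*/19}
Op 13: register job_B */15 -> active={job_B:*/15}
Op 14: register job_E */11 -> active={job_B:*/15, job_E:*/11}
  job_B: interval 15, next fire after T=297 is 300
  job_E: interval 11, next fire after T=297 is 308
Earliest = 300, winner (lex tiebreak) = job_B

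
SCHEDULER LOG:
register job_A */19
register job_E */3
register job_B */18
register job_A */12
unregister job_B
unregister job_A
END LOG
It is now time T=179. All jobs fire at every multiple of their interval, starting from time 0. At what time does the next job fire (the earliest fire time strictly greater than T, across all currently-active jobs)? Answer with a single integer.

Answer: 180

Derivation:
Op 1: register job_A */19 -> active={job_A:*/19}
Op 2: register job_E */3 -> active={job_A:*/19, job_E:*/3}
Op 3: register job_B */18 -> active={job_A:*/19, job_B:*/18, job_E:*/3}
Op 4: register job_A */12 -> active={job_A:*/12, job_B:*/18, job_E:*/3}
Op 5: unregister job_B -> active={job_A:*/12, job_E:*/3}
Op 6: unregister job_A -> active={job_E:*/3}
  job_E: interval 3, next fire after T=179 is 180
Earliest fire time = 180 (job job_E)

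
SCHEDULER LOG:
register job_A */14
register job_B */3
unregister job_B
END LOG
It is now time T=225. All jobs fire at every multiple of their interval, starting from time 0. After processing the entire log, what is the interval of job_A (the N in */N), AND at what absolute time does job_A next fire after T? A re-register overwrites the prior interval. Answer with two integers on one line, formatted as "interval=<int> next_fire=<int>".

Op 1: register job_A */14 -> active={job_A:*/14}
Op 2: register job_B */3 -> active={job_A:*/14, job_B:*/3}
Op 3: unregister job_B -> active={job_A:*/14}
Final interval of job_A = 14
Next fire of job_A after T=225: (225//14+1)*14 = 238

Answer: interval=14 next_fire=238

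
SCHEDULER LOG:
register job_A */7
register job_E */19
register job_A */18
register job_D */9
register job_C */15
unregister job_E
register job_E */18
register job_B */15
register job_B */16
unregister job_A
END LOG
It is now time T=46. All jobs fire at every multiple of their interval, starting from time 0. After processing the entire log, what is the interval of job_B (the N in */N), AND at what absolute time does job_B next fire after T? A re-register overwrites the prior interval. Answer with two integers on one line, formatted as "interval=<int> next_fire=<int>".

Op 1: register job_A */7 -> active={job_A:*/7}
Op 2: register job_E */19 -> active={job_A:*/7, job_E:*/19}
Op 3: register job_A */18 -> active={job_A:*/18, job_E:*/19}
Op 4: register job_D */9 -> active={job_A:*/18, job_D:*/9, job_E:*/19}
Op 5: register job_C */15 -> active={job_A:*/18, job_C:*/15, job_D:*/9, job_E:*/19}
Op 6: unregister job_E -> active={job_A:*/18, job_C:*/15, job_D:*/9}
Op 7: register job_E */18 -> active={job_A:*/18, job_C:*/15, job_D:*/9, job_E:*/18}
Op 8: register job_B */15 -> active={job_A:*/18, job_B:*/15, job_C:*/15, job_D:*/9, job_E:*/18}
Op 9: register job_B */16 -> active={job_A:*/18, job_B:*/16, job_C:*/15, job_D:*/9, job_E:*/18}
Op 10: unregister job_A -> active={job_B:*/16, job_C:*/15, job_D:*/9, job_E:*/18}
Final interval of job_B = 16
Next fire of job_B after T=46: (46//16+1)*16 = 48

Answer: interval=16 next_fire=48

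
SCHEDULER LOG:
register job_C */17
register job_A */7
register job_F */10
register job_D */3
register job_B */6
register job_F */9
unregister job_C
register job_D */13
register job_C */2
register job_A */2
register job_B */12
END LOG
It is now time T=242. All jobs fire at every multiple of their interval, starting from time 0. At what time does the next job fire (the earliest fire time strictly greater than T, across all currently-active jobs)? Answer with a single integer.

Op 1: register job_C */17 -> active={job_C:*/17}
Op 2: register job_A */7 -> active={job_A:*/7, job_C:*/17}
Op 3: register job_F */10 -> active={job_A:*/7, job_C:*/17, job_F:*/10}
Op 4: register job_D */3 -> active={job_A:*/7, job_C:*/17, job_D:*/3, job_F:*/10}
Op 5: register job_B */6 -> active={job_A:*/7, job_B:*/6, job_C:*/17, job_D:*/3, job_F:*/10}
Op 6: register job_F */9 -> active={job_A:*/7, job_B:*/6, job_C:*/17, job_D:*/3, job_F:*/9}
Op 7: unregister job_C -> active={job_A:*/7, job_B:*/6, job_D:*/3, job_F:*/9}
Op 8: register job_D */13 -> active={job_A:*/7, job_B:*/6, job_D:*/13, job_F:*/9}
Op 9: register job_C */2 -> active={job_A:*/7, job_B:*/6, job_C:*/2, job_D:*/13, job_F:*/9}
Op 10: register job_A */2 -> active={job_A:*/2, job_B:*/6, job_C:*/2, job_D:*/13, job_F:*/9}
Op 11: register job_B */12 -> active={job_A:*/2, job_B:*/12, job_C:*/2, job_D:*/13, job_F:*/9}
  job_A: interval 2, next fire after T=242 is 244
  job_B: interval 12, next fire after T=242 is 252
  job_C: interval 2, next fire after T=242 is 244
  job_D: interval 13, next fire after T=242 is 247
  job_F: interval 9, next fire after T=242 is 243
Earliest fire time = 243 (job job_F)

Answer: 243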